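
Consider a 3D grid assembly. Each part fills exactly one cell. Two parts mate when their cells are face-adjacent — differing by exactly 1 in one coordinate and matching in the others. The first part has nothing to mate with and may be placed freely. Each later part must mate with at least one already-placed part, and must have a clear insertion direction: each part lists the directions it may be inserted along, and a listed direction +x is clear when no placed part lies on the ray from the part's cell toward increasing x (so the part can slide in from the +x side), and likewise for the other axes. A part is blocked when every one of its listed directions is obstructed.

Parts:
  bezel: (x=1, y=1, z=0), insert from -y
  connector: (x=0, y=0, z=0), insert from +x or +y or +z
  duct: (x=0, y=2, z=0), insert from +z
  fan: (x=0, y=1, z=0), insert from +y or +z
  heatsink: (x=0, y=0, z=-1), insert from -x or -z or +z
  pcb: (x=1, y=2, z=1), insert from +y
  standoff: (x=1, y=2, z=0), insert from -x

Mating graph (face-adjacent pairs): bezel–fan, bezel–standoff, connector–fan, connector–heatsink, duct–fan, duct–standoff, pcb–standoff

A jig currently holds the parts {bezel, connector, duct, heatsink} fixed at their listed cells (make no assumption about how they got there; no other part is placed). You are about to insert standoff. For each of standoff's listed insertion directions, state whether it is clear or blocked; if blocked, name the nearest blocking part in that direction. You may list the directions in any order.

-x: nearest on ray is duct@(0, 2, 0) ⇒ blocked

-x: blocked by duct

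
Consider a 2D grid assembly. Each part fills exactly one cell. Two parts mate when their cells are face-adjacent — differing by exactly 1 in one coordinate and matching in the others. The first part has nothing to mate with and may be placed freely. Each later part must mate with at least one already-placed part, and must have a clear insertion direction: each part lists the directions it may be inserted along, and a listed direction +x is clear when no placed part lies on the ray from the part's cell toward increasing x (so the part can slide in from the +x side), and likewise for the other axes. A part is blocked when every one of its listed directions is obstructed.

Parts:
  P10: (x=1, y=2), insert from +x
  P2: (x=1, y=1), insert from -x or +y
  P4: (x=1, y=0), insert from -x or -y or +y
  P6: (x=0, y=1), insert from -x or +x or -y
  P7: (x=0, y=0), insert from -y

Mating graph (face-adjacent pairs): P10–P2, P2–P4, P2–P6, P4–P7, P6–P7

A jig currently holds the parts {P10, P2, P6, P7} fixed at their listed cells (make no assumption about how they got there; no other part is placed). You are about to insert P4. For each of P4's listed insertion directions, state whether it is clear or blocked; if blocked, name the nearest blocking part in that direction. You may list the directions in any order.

+y: blocked by P2; -x: blocked by P7; -y: clear

-x: nearest on ray is P7@(0, 0) ⇒ blocked
-y: ray from P4(1, 0) has no placed part ⇒ clear
+y: nearest on ray is P2@(1, 1) ⇒ blocked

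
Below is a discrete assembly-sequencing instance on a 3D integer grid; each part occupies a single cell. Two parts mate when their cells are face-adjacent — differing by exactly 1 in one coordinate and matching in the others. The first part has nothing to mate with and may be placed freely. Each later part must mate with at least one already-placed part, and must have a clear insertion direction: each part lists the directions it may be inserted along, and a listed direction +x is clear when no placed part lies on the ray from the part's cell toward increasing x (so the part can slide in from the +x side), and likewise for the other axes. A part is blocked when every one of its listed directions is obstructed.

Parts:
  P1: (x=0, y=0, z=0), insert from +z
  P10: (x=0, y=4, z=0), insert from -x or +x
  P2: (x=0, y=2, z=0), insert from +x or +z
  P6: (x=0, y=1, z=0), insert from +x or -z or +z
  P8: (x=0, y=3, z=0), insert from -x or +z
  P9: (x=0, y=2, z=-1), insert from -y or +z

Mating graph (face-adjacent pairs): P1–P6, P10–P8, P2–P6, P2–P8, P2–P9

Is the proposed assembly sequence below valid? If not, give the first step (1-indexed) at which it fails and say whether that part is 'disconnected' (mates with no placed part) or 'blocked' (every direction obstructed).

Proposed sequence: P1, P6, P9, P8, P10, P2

Invalid at step 3 (disconnected)

1. P1@(0, 0, 0) [+z clear] — {P1}
2. P6@(0, 1, 0) [+x clear] — {P1, P6}
3. P9@(0, 2, -1) — no placed neighbour ⇒ disconnected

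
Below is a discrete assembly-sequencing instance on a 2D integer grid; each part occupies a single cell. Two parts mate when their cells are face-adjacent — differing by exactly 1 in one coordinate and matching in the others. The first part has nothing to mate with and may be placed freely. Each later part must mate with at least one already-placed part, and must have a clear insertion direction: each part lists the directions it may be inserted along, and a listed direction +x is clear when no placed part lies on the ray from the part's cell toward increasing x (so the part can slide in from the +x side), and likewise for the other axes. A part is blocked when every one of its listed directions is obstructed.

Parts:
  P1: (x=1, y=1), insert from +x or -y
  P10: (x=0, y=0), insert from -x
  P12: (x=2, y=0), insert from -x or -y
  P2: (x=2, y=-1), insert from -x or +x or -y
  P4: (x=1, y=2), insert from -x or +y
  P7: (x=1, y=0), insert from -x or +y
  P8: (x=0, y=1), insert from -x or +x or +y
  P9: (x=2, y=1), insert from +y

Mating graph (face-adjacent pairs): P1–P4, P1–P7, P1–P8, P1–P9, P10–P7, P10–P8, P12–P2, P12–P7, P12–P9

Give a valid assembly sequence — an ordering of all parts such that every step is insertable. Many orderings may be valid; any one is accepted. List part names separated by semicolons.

P8; P10; P7; P1; P4; P9; P12; P2

1. P8@(0, 1) [-x clear] — {P8}
2. P10@(0, 0) [-x clear] — {P10, P8}
3. P7@(1, 0) [+y clear] — {P10, P7, P8}
4. P1@(1, 1) [+x clear] — {P1, P10, P7, P8}
5. P4@(1, 2) [-x clear] — {P1, P10, P4, P7, P8}
6. P9@(2, 1) [+y clear] — {P1, P10, P4, P7, P8, P9}
7. P12@(2, 0) [-y clear] — {P1, P10, P12, P4, P7, P8, P9}
8. P2@(2, -1) [-x clear] — {P1, P10, P12, P2, P4, P7, P8, P9}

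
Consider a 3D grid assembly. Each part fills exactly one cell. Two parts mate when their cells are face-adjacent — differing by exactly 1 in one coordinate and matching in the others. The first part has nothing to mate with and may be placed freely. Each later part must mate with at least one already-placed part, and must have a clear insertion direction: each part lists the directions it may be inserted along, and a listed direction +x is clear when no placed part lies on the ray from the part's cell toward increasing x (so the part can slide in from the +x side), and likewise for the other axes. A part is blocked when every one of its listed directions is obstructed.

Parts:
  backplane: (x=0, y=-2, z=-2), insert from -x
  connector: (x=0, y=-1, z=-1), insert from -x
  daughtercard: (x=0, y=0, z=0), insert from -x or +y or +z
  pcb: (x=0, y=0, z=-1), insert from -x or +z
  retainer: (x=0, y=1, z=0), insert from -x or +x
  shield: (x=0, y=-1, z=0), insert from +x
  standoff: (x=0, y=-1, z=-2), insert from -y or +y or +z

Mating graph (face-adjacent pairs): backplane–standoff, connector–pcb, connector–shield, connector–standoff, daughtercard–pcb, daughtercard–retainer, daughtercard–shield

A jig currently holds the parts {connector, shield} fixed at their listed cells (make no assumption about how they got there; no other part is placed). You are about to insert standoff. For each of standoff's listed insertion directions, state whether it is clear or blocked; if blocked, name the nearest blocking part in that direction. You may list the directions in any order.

-y: ray from standoff(0, -1, -2) has no placed part ⇒ clear
+y: ray from standoff(0, -1, -2) has no placed part ⇒ clear
+z: nearest on ray is connector@(0, -1, -1) ⇒ blocked

+y: clear; +z: blocked by connector; -y: clear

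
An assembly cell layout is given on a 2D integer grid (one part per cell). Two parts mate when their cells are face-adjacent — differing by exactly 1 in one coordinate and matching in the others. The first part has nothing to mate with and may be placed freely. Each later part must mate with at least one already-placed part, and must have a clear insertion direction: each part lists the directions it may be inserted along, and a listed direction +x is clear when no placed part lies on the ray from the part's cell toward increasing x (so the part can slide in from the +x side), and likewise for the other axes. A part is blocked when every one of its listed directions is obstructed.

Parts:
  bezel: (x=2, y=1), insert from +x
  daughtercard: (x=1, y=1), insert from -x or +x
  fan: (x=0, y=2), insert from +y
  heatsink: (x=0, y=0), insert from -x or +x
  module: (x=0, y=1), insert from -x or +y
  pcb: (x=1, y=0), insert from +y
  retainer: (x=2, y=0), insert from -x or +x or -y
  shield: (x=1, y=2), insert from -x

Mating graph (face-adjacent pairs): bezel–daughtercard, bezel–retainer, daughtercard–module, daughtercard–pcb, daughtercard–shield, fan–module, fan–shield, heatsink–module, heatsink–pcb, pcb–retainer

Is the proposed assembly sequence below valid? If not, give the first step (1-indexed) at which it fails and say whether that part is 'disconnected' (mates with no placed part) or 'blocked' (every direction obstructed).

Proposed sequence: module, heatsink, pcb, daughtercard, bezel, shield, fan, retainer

1. module@(0, 1) [-x clear] — {module}
2. heatsink@(0, 0) [-x clear] — {heatsink, module}
3. pcb@(1, 0) [+y clear] — {heatsink, module, pcb}
4. daughtercard@(1, 1) [+x clear] — {daughtercard, heatsink, module, pcb}
5. bezel@(2, 1) [+x clear] — {bezel, daughtercard, heatsink, module, pcb}
6. shield@(1, 2) [-x clear] — {bezel, daughtercard, heatsink, module, pcb, shield}
7. fan@(0, 2) [+y clear] — {bezel, daughtercard, fan, heatsink, module, pcb, shield}
8. retainer@(2, 0) [+x clear] — {bezel, daughtercard, fan, heatsink, module, pcb, retainer, shield}

Valid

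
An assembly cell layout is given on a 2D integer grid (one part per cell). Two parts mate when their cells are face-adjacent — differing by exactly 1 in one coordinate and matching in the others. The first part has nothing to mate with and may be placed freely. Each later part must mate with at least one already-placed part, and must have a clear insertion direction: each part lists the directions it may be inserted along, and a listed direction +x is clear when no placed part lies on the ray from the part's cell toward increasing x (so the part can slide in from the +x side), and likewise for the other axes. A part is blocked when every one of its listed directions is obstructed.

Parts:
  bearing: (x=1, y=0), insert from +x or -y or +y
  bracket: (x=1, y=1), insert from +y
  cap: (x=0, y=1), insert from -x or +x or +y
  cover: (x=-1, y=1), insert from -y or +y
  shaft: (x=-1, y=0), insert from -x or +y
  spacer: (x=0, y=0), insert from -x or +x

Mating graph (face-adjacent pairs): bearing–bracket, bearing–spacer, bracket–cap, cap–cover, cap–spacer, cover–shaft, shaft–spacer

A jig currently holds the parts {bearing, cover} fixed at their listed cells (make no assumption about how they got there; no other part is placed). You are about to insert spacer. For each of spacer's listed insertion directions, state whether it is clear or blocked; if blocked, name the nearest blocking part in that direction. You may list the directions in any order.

-x: ray from spacer(0, 0) has no placed part ⇒ clear
+x: nearest on ray is bearing@(1, 0) ⇒ blocked

+x: blocked by bearing; -x: clear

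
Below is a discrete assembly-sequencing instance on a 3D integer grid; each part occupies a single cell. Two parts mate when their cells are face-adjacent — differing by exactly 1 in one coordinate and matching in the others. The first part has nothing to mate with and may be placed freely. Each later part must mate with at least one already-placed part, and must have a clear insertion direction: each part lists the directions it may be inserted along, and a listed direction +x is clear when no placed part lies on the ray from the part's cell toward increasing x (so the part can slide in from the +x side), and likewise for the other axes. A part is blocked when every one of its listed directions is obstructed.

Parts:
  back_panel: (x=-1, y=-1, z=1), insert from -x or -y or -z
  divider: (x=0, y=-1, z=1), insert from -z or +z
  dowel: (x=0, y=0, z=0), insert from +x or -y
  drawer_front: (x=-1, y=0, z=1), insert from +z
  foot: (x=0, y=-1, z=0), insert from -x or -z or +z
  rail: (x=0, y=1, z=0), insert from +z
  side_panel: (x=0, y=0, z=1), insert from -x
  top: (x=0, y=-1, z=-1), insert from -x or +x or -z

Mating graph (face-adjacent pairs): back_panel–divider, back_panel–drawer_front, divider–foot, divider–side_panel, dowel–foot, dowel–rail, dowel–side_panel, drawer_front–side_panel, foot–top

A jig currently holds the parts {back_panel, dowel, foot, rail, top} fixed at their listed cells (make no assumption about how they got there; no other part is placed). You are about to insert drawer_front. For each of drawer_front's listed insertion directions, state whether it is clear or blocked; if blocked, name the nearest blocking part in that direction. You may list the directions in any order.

+z: ray from drawer_front(-1, 0, 1) has no placed part ⇒ clear

+z: clear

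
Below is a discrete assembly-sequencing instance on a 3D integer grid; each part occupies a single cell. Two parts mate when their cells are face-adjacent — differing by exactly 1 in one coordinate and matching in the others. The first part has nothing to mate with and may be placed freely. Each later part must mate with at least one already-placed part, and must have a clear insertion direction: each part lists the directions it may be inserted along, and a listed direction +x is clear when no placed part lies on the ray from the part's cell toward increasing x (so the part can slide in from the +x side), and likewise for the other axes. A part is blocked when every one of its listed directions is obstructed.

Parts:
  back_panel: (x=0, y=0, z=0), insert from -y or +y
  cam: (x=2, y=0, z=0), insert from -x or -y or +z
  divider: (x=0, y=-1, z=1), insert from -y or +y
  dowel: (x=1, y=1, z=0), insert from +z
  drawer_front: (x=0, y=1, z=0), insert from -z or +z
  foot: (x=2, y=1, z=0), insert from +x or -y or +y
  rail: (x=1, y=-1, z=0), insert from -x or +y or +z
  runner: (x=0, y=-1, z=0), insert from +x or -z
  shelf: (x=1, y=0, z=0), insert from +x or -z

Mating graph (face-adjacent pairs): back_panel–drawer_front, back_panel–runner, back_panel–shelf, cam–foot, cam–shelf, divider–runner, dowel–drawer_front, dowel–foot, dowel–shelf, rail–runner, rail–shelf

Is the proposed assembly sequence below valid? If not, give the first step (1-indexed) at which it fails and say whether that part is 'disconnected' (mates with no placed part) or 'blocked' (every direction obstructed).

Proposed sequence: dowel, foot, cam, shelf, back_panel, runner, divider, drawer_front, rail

Valid

1. dowel@(1, 1, 0) [+z clear] — {dowel}
2. foot@(2, 1, 0) [+x clear] — {dowel, foot}
3. cam@(2, 0, 0) [-x clear] — {cam, dowel, foot}
4. shelf@(1, 0, 0) [-z clear] — {cam, dowel, foot, shelf}
5. back_panel@(0, 0, 0) [-y clear] — {back_panel, cam, dowel, foot, shelf}
6. runner@(0, -1, 0) [+x clear] — {back_panel, cam, dowel, foot, runner, shelf}
7. divider@(0, -1, 1) [-y clear] — {back_panel, cam, divider, dowel, foot, runner, shelf}
8. drawer_front@(0, 1, 0) [-z clear] — {back_panel, cam, divider, dowel, drawer_front, foot, runner, shelf}
9. rail@(1, -1, 0) [+z clear] — {back_panel, cam, divider, dowel, drawer_front, foot, rail, runner, shelf}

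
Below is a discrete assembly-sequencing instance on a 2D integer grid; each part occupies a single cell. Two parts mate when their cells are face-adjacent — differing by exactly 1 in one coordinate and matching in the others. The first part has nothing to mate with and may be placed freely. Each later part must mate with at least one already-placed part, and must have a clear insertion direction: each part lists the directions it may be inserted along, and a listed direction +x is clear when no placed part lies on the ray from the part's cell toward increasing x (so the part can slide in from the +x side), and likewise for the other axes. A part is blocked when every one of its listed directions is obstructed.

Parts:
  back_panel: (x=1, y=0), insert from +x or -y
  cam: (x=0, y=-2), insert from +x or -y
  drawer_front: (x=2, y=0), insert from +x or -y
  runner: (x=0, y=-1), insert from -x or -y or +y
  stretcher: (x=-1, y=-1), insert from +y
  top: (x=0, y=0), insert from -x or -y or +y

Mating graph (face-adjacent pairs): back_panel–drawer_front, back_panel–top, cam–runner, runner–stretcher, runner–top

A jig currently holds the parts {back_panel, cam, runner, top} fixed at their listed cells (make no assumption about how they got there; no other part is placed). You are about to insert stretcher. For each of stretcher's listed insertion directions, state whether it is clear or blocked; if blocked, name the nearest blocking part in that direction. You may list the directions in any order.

+y: ray from stretcher(-1, -1) has no placed part ⇒ clear

+y: clear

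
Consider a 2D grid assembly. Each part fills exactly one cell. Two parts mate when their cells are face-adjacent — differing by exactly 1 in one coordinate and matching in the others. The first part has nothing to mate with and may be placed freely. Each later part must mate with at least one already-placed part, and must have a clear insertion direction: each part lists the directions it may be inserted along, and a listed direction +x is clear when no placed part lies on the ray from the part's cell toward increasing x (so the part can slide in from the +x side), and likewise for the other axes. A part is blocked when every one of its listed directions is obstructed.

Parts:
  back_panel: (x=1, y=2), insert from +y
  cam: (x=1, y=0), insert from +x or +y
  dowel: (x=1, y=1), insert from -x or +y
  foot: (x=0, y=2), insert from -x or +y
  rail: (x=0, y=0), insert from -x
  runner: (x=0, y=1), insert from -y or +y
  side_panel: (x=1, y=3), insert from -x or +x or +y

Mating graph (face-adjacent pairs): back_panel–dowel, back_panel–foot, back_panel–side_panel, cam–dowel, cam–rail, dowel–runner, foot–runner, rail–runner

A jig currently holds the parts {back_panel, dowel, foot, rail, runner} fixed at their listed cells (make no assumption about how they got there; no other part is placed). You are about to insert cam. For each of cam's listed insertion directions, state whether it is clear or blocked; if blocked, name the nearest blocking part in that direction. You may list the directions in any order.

+x: clear; +y: blocked by dowel

+x: ray from cam(1, 0) has no placed part ⇒ clear
+y: nearest on ray is dowel@(1, 1) ⇒ blocked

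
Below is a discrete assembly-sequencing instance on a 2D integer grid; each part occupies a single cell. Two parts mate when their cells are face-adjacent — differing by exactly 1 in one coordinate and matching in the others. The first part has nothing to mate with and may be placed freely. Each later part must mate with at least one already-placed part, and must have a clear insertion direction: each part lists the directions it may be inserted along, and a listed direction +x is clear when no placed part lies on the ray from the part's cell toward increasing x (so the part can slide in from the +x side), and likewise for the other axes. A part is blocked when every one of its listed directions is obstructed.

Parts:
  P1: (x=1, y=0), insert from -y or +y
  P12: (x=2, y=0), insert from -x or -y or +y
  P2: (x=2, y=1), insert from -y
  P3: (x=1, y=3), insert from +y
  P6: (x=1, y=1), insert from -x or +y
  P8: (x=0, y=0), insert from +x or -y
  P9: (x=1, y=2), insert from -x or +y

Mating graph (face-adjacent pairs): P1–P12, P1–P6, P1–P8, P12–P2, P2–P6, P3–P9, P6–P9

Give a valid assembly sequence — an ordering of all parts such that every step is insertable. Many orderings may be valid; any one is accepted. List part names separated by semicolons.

P9; P6; P2; P12; P1; P8; P3

1. P9@(1, 2) [-x clear] — {P9}
2. P6@(1, 1) [-x clear] — {P6, P9}
3. P2@(2, 1) [-y clear] — {P2, P6, P9}
4. P12@(2, 0) [-x clear] — {P12, P2, P6, P9}
5. P1@(1, 0) [-y clear] — {P1, P12, P2, P6, P9}
6. P8@(0, 0) [-y clear] — {P1, P12, P2, P6, P8, P9}
7. P3@(1, 3) [+y clear] — {P1, P12, P2, P3, P6, P8, P9}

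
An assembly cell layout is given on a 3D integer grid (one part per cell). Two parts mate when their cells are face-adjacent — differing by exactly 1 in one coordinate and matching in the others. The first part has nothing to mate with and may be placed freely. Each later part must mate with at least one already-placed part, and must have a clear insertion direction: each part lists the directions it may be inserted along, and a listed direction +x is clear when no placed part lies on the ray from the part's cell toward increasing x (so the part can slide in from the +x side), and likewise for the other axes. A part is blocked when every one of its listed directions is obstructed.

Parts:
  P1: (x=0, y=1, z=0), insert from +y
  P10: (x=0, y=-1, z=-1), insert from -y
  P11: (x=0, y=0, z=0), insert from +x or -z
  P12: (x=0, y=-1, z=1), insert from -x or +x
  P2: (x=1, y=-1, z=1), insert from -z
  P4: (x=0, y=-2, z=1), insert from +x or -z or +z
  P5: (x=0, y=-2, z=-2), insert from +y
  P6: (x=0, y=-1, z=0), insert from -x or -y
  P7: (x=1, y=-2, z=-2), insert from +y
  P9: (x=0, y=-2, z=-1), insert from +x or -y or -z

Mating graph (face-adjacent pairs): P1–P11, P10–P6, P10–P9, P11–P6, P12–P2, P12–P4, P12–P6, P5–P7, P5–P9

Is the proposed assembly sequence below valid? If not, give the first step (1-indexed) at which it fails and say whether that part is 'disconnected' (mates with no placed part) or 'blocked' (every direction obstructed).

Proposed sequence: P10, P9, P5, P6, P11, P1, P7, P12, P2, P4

1. P10@(0, -1, -1) [-y clear] — {P10}
2. P9@(0, -2, -1) [+x clear] — {P10, P9}
3. P5@(0, -2, -2) [+y clear] — {P10, P5, P9}
4. P6@(0, -1, 0) [-x clear] — {P10, P5, P6, P9}
5. P11@(0, 0, 0) [+x clear] — {P10, P11, P5, P6, P9}
6. P1@(0, 1, 0) [+y clear] — {P1, P10, P11, P5, P6, P9}
7. P7@(1, -2, -2) [+y clear] — {P1, P10, P11, P5, P6, P7, P9}
8. P12@(0, -1, 1) [-x clear] — {P1, P10, P11, P12, P5, P6, P7, P9}
9. P2@(1, -1, 1) [-z clear] — {P1, P10, P11, P12, P2, P5, P6, P7, P9}
10. P4@(0, -2, 1) [+x clear] — {P1, P10, P11, P12, P2, P4, P5, P6, P7, P9}

Valid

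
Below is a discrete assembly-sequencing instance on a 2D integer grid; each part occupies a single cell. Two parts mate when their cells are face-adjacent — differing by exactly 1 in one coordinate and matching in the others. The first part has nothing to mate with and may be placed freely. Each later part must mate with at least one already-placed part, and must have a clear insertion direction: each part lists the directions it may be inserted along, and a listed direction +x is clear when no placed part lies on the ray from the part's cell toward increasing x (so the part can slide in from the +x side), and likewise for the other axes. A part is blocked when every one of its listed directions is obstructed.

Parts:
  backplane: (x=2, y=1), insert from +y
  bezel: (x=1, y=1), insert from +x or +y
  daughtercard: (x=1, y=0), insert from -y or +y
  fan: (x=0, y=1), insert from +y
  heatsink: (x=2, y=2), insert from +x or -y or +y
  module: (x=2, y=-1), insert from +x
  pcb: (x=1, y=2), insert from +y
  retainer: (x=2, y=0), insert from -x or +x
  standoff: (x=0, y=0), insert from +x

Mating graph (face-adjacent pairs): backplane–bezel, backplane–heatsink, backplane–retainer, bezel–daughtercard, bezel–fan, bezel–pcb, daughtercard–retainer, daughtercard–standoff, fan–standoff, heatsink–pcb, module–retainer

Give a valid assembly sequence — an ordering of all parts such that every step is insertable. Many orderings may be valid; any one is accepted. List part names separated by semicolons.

1. bezel@(1, 1) [+x clear] — {bezel}
2. backplane@(2, 1) [+y clear] — {backplane, bezel}
3. heatsink@(2, 2) [+x clear] — {backplane, bezel, heatsink}
4. pcb@(1, 2) [+y clear] — {backplane, bezel, heatsink, pcb}
5. fan@(0, 1) [+y clear] — {backplane, bezel, fan, heatsink, pcb}
6. standoff@(0, 0) [+x clear] — {backplane, bezel, fan, heatsink, pcb, standoff}
7. daughtercard@(1, 0) [-y clear] — {backplane, bezel, daughtercard, fan, heatsink, pcb, standoff}
8. retainer@(2, 0) [+x clear] — {backplane, bezel, daughtercard, fan, heatsink, pcb, retainer, standoff}
9. module@(2, -1) [+x clear] — {backplane, bezel, daughtercard, fan, heatsink, module, pcb, retainer, standoff}

bezel; backplane; heatsink; pcb; fan; standoff; daughtercard; retainer; module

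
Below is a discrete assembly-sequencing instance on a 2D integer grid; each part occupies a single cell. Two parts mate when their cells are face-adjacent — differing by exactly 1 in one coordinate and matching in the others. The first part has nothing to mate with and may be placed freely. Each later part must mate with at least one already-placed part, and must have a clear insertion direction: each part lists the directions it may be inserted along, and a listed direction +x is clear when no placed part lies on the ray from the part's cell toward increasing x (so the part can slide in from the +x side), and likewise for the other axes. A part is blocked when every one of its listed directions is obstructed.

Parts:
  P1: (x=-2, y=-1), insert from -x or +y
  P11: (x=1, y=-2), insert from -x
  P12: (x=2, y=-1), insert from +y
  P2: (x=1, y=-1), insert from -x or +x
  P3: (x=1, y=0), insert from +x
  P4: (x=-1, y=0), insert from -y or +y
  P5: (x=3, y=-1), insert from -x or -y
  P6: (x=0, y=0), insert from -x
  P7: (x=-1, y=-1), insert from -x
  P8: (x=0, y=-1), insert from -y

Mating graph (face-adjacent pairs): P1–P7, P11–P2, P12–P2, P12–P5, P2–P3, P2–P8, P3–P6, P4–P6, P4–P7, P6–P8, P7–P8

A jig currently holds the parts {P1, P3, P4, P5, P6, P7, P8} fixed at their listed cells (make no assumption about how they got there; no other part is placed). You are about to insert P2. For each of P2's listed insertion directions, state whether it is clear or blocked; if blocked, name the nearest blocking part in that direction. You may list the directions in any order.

-x: nearest on ray is P8@(0, -1) ⇒ blocked
+x: nearest on ray is P5@(3, -1) ⇒ blocked

+x: blocked by P5; -x: blocked by P8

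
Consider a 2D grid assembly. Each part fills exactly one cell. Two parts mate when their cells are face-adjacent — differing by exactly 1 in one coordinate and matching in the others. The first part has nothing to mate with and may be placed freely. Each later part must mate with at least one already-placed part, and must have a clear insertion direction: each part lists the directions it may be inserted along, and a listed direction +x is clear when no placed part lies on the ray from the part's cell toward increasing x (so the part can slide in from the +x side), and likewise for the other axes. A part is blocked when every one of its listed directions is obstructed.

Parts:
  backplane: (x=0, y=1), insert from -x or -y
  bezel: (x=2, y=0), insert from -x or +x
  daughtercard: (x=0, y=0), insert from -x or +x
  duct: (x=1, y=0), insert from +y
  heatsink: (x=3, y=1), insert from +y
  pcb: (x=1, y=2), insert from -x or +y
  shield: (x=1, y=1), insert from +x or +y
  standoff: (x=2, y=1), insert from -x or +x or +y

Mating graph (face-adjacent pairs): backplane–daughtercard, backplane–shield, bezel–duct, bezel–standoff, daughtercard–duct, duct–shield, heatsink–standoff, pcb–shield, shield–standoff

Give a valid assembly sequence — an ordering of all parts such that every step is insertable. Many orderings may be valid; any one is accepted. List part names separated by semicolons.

backplane; daughtercard; duct; shield; pcb; standoff; heatsink; bezel

1. backplane@(0, 1) [-x clear] — {backplane}
2. daughtercard@(0, 0) [-x clear] — {backplane, daughtercard}
3. duct@(1, 0) [+y clear] — {backplane, daughtercard, duct}
4. shield@(1, 1) [+x clear] — {backplane, daughtercard, duct, shield}
5. pcb@(1, 2) [-x clear] — {backplane, daughtercard, duct, pcb, shield}
6. standoff@(2, 1) [+x clear] — {backplane, daughtercard, duct, pcb, shield, standoff}
7. heatsink@(3, 1) [+y clear] — {backplane, daughtercard, duct, heatsink, pcb, shield, standoff}
8. bezel@(2, 0) [+x clear] — {backplane, bezel, daughtercard, duct, heatsink, pcb, shield, standoff}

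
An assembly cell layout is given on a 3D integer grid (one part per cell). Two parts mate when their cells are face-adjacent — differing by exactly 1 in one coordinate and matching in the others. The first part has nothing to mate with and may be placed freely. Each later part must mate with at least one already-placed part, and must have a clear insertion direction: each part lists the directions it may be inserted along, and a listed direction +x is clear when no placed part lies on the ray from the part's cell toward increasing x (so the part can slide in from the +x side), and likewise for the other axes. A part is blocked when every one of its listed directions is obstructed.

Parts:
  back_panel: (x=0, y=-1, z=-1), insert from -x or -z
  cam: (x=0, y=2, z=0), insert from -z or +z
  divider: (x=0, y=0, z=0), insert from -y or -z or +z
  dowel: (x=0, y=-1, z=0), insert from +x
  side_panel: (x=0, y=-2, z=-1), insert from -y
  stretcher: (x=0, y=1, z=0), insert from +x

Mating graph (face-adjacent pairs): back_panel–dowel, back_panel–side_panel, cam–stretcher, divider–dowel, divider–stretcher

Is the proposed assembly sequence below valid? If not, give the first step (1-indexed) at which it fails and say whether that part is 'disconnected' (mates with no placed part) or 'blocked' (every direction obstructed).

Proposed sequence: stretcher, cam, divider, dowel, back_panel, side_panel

Valid

1. stretcher@(0, 1, 0) [+x clear] — {stretcher}
2. cam@(0, 2, 0) [-z clear] — {cam, stretcher}
3. divider@(0, 0, 0) [-y clear] — {cam, divider, stretcher}
4. dowel@(0, -1, 0) [+x clear] — {cam, divider, dowel, stretcher}
5. back_panel@(0, -1, -1) [-x clear] — {back_panel, cam, divider, dowel, stretcher}
6. side_panel@(0, -2, -1) [-y clear] — {back_panel, cam, divider, dowel, side_panel, stretcher}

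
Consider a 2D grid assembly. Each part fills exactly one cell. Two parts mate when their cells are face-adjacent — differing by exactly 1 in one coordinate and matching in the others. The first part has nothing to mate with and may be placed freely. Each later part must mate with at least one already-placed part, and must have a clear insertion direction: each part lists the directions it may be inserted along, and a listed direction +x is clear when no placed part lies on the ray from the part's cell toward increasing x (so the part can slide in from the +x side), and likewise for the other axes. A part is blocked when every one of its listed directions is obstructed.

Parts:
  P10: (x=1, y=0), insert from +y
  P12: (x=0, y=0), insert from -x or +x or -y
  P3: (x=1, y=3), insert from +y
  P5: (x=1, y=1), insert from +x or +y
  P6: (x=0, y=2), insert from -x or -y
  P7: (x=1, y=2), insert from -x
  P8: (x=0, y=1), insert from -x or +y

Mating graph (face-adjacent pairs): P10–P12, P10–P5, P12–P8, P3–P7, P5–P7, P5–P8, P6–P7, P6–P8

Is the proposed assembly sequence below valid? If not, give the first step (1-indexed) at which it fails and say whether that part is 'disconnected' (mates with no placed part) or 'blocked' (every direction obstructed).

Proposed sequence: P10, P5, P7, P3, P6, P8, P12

1. P10@(1, 0) [+y clear] — {P10}
2. P5@(1, 1) [+x clear] — {P10, P5}
3. P7@(1, 2) [-x clear] — {P10, P5, P7}
4. P3@(1, 3) [+y clear] — {P10, P3, P5, P7}
5. P6@(0, 2) [-x clear] — {P10, P3, P5, P6, P7}
6. P8@(0, 1) [-x clear] — {P10, P3, P5, P6, P7, P8}
7. P12@(0, 0) [-x clear] — {P10, P12, P3, P5, P6, P7, P8}

Valid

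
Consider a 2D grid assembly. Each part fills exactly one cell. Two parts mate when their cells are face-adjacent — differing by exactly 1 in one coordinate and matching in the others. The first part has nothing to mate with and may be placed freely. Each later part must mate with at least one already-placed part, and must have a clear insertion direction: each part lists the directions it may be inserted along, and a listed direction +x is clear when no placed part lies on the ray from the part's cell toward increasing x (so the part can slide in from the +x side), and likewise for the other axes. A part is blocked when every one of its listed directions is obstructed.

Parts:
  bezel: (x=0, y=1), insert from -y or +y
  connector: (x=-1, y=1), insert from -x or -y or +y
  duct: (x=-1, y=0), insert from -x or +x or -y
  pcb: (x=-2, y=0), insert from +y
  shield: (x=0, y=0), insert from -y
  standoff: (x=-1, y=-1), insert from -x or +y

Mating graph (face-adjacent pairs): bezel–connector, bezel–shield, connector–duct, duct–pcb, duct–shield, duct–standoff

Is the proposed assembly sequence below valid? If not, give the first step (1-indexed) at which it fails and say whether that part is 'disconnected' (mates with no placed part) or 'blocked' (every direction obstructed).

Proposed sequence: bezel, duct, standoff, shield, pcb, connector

Invalid at step 2 (disconnected)

1. bezel@(0, 1) [-y clear] — {bezel}
2. duct@(-1, 0) — no placed neighbour ⇒ disconnected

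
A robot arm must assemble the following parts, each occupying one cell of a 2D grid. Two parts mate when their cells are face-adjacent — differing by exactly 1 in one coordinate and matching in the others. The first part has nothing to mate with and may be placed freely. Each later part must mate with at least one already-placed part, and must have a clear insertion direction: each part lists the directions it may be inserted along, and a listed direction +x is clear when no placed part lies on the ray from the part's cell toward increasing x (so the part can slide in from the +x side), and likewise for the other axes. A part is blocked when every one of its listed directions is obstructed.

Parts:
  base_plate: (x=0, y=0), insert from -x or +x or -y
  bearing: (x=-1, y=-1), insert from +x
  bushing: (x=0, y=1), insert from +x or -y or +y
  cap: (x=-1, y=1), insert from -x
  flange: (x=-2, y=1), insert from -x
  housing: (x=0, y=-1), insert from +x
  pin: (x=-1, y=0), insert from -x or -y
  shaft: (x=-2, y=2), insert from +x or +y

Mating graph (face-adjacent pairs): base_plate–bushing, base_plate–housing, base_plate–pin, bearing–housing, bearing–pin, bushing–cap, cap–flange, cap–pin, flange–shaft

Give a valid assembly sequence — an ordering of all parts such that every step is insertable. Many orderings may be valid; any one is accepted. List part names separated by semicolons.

base_plate; bushing; pin; cap; flange; shaft; bearing; housing

1. base_plate@(0, 0) [-x clear] — {base_plate}
2. bushing@(0, 1) [+x clear] — {base_plate, bushing}
3. pin@(-1, 0) [-x clear] — {base_plate, bushing, pin}
4. cap@(-1, 1) [-x clear] — {base_plate, bushing, cap, pin}
5. flange@(-2, 1) [-x clear] — {base_plate, bushing, cap, flange, pin}
6. shaft@(-2, 2) [+x clear] — {base_plate, bushing, cap, flange, pin, shaft}
7. bearing@(-1, -1) [+x clear] — {base_plate, bearing, bushing, cap, flange, pin, shaft}
8. housing@(0, -1) [+x clear] — {base_plate, bearing, bushing, cap, flange, housing, pin, shaft}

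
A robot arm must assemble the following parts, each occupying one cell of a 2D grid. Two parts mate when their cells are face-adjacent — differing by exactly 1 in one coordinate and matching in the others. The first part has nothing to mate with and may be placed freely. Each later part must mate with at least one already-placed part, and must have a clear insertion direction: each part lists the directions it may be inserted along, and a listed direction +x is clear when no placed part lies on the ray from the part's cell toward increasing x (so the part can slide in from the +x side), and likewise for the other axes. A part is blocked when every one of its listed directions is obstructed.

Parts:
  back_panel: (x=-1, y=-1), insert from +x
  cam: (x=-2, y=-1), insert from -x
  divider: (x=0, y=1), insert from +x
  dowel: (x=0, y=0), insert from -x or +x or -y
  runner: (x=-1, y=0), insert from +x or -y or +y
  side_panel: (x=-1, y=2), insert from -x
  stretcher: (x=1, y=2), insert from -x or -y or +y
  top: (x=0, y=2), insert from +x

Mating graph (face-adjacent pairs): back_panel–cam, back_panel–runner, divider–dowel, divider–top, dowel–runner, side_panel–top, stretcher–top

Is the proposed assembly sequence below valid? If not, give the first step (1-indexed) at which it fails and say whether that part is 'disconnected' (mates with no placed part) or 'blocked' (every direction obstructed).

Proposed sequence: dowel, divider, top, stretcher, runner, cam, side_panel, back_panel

Invalid at step 6 (disconnected)

1. dowel@(0, 0) [-x clear] — {dowel}
2. divider@(0, 1) [+x clear] — {divider, dowel}
3. top@(0, 2) [+x clear] — {divider, dowel, top}
4. stretcher@(1, 2) [-y clear] — {divider, dowel, stretcher, top}
5. runner@(-1, 0) [-y clear] — {divider, dowel, runner, stretcher, top}
6. cam@(-2, -1) — no placed neighbour ⇒ disconnected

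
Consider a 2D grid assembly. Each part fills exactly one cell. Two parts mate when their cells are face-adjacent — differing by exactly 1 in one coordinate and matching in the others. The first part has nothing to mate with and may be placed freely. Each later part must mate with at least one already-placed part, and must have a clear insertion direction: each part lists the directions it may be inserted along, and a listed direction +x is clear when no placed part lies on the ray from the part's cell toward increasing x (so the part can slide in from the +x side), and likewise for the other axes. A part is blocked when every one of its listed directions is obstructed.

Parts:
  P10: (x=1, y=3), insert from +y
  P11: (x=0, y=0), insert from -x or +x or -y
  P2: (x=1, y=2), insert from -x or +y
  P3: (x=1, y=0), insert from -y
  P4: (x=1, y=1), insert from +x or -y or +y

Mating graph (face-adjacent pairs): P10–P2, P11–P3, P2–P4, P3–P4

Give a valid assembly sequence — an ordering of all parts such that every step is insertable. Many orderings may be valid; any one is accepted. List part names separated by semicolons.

P10; P2; P4; P3; P11

1. P10@(1, 3) [+y clear] — {P10}
2. P2@(1, 2) [-x clear] — {P10, P2}
3. P4@(1, 1) [+x clear] — {P10, P2, P4}
4. P3@(1, 0) [-y clear] — {P10, P2, P3, P4}
5. P11@(0, 0) [-x clear] — {P10, P11, P2, P3, P4}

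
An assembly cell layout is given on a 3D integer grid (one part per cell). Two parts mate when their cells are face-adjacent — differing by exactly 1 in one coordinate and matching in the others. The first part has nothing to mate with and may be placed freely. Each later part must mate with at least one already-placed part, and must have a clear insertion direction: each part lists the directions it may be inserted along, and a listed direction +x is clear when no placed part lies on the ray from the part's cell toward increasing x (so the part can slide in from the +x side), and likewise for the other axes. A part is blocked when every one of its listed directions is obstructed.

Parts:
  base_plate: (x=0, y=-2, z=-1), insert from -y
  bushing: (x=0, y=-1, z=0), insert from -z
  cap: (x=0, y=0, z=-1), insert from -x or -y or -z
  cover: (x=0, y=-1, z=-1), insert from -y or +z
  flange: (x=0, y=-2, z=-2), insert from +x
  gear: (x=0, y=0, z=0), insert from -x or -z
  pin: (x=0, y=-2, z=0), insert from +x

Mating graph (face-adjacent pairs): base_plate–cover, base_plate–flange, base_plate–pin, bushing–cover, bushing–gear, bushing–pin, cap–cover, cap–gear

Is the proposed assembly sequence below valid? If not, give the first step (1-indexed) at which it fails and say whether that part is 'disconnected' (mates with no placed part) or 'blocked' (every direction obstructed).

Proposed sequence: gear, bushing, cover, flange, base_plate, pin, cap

1. gear@(0, 0, 0) [-x clear] — {gear}
2. bushing@(0, -1, 0) [-z clear] — {bushing, gear}
3. cover@(0, -1, -1) [-y clear] — {bushing, cover, gear}
4. flange@(0, -2, -2) — no placed neighbour ⇒ disconnected

Invalid at step 4 (disconnected)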